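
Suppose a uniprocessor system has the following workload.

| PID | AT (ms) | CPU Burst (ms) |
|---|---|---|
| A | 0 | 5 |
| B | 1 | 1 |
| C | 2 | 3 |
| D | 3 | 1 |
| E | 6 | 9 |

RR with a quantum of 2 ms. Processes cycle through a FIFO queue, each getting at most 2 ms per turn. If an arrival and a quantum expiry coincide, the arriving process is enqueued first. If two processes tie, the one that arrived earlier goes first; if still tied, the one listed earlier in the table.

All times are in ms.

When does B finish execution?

Gantt: | A 0-2 | B 2-3 | C 3-5 | A 5-7 | D 7-8 | C 8-9 | E 9-11 | A 11-12 | E 12-19 |
Completion: A=12  B=3  C=9  D=8  E=19

3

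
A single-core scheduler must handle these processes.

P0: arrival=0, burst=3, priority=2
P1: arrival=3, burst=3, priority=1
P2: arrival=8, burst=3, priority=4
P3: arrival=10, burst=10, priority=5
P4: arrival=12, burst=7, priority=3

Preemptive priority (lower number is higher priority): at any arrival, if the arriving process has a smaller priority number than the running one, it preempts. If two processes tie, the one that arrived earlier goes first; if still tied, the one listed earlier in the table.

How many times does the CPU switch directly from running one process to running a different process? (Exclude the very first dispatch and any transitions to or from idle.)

Gantt: | P0 0-3 | P1 3-6 | idle 6-8 | P2 8-11 | P3 11-12 | P4 12-19 | P3 19-28 |
Completion: P0=3  P1=6  P2=11  P3=28  P4=19
Turnaround (C−A): P0=3  P1=3  P2=3  P3=18  P4=7

4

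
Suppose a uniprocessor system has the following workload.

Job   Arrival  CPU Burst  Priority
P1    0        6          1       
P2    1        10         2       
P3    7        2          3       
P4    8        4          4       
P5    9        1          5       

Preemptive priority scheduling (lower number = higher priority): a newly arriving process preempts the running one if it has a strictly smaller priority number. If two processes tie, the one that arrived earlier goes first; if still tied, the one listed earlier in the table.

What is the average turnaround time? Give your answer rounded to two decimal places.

12.00

Gantt: | P1 0-6 | P2 6-16 | P3 16-18 | P4 18-22 | P5 22-23 |
Completion: P1=6  P2=16  P3=18  P4=22  P5=23
Turnaround times: P1=6, P2=15, P3=11, P4=14, P5=14
Average turnaround = (6+15+11+14+14) / 5 = 60/5 = 12.00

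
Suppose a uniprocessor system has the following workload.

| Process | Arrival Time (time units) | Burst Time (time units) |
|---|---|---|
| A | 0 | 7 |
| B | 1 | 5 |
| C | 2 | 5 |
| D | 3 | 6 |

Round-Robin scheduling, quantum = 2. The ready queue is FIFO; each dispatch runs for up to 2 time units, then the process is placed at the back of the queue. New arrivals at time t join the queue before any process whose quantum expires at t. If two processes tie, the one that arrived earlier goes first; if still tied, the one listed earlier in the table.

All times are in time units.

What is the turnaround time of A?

Schedule: | A 0-2 | B 2-4 | C 4-6 | A 6-8 | D 8-10 | B 10-12 | C 12-14 | A 14-16 | D 16-18 | B 18-19 | C 19-20 | A 20-21 | D 21-23 |
Completion: A=21  B=19  C=20  D=23
Turnaround (C−A): A=21  B=18  C=18  D=20
Turnaround(A) = completion − arrival = 21 − 0 = 21

21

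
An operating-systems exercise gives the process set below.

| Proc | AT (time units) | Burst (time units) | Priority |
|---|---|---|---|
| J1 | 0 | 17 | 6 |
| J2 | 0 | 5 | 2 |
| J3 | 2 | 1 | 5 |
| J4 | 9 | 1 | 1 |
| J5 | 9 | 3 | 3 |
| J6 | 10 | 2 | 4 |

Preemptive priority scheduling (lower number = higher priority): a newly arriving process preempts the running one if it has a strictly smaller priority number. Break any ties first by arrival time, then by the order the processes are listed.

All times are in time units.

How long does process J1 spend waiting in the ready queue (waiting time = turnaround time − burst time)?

12

Timeline: | J2 0-5 | J3 5-6 | J1 6-9 | J4 9-10 | J5 10-13 | J6 13-15 | J1 15-29 |
Completion: J1=29  J2=5  J3=6  J4=10  J5=13  J6=15
Turnaround (C−A): J1=29  J2=5  J3=4  J4=1  J5=4  J6=5
Waiting(J1) = turnaround − burst = 29 − 17 = 12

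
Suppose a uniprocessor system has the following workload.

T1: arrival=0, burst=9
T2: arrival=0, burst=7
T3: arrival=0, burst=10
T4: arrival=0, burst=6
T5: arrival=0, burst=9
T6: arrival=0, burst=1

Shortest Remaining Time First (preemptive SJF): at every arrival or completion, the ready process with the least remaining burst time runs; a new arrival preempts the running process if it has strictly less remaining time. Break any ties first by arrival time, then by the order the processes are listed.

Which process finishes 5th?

Gantt: | T6 0-1 | T4 1-7 | T2 7-14 | T1 14-23 | T5 23-32 | T3 32-42 |
Completion: T1=23  T2=14  T3=42  T4=7  T5=32  T6=1
Turnaround (C−A): T1=23  T2=14  T3=42  T4=7  T5=32  T6=1
Finish order: T6 → T4 → T2 → T1 → T5 → T3

T5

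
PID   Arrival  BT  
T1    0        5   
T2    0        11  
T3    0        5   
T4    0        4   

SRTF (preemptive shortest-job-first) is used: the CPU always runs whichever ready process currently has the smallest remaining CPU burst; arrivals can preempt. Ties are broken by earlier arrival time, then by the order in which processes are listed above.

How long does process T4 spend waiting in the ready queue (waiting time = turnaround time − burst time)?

0

Timeline: | T4 0-4 | T1 4-9 | T3 9-14 | T2 14-25 |
Completion: T1=9  T2=25  T3=14  T4=4
Turnaround (C−A): T1=9  T2=25  T3=14  T4=4
Waiting(T4) = turnaround − burst = 4 − 4 = 0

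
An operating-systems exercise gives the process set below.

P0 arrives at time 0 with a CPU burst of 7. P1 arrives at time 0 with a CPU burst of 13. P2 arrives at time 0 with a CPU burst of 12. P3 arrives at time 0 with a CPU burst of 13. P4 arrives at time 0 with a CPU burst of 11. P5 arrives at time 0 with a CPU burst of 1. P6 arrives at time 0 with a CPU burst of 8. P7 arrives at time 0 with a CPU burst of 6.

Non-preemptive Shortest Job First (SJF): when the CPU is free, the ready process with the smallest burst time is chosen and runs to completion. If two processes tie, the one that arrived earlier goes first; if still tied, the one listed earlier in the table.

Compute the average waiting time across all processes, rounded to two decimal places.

Gantt: | P5 0-1 | P7 1-7 | P0 7-14 | P6 14-22 | P4 22-33 | P2 33-45 | P1 45-58 | P3 58-71 |
Completion: P0=14  P1=58  P2=45  P3=71  P4=33  P5=1  P6=22  P7=7
Waiting times: P0=7, P1=45, P2=33, P3=58, P4=22, P5=0, P6=14, P7=1
Average waiting = (7+45+33+58+22+0+14+1) / 8 = 180/8 = 22.50

22.50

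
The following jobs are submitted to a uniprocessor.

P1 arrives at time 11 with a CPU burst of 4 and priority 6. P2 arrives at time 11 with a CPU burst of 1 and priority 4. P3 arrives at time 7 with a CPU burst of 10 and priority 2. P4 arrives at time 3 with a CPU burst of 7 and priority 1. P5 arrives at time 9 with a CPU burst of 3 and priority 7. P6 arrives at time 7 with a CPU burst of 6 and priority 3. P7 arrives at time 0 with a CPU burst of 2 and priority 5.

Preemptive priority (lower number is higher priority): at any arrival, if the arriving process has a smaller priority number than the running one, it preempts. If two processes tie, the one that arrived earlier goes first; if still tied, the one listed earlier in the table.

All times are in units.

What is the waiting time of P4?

Timeline: | P7 0-2 | idle 2-3 | P4 3-10 | P3 10-20 | P6 20-26 | P2 26-27 | P1 27-31 | P5 31-34 |
Completion: P1=31  P2=27  P3=20  P4=10  P5=34  P6=26  P7=2
Turnaround (C−A): P1=20  P2=16  P3=13  P4=7  P5=25  P6=19  P7=2
Waiting(P4) = turnaround − burst = 7 − 7 = 0

0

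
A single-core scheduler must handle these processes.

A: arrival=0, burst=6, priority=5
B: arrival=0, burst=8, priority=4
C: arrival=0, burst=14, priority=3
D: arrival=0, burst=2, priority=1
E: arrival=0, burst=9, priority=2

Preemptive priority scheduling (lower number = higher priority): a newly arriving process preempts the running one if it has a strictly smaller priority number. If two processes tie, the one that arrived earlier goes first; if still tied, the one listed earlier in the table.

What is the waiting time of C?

11

Timeline: | D 0-2 | E 2-11 | C 11-25 | B 25-33 | A 33-39 |
Completion: A=39  B=33  C=25  D=2  E=11
Waiting(C) = turnaround − burst = 25 − 14 = 11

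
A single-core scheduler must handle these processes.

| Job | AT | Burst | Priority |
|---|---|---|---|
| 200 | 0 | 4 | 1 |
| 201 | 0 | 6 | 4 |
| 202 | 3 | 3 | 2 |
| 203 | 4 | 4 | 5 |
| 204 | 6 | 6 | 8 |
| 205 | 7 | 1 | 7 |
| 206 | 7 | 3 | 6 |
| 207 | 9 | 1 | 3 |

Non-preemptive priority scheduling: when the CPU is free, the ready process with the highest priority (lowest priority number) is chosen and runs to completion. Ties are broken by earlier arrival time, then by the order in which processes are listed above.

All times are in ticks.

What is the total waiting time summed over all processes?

Schedule: | 200 0-4 | 202 4-7 | 201 7-13 | 207 13-14 | 203 14-18 | 206 18-21 | 205 21-22 | 204 22-28 |
Completion: 200=4  201=13  202=7  203=18  204=28  205=22  206=21  207=14
Waiting = turnaround − burst: 200=0, 201=7, 202=1, 203=10, 204=16, 205=14, 206=11, 207=4
Total waiting = 0 + 7 + 1 + 10 + 16 + 14 + 11 + 4 = 63

63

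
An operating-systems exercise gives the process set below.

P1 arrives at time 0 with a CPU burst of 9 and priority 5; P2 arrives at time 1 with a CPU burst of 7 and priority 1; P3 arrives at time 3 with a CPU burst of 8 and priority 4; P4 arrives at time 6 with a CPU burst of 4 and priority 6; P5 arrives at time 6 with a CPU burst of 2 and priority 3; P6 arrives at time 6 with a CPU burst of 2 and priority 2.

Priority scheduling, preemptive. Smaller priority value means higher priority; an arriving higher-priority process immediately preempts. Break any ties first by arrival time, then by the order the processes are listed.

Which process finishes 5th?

Schedule: | P1 0-1 | P2 1-8 | P6 8-10 | P5 10-12 | P3 12-20 | P1 20-28 | P4 28-32 |
Completion: P1=28  P2=8  P3=20  P4=32  P5=12  P6=10
Turnaround (C−A): P1=28  P2=7  P3=17  P4=26  P5=6  P6=4
Finish order: P2 → P6 → P5 → P3 → P1 → P4

P1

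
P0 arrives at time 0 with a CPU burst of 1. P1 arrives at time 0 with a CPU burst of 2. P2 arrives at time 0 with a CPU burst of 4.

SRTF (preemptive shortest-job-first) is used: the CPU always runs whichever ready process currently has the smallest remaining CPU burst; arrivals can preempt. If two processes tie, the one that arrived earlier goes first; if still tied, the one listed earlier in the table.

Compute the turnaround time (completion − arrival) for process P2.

7

Schedule: | P0 0-1 | P1 1-3 | P2 3-7 |
Completion: P0=1  P1=3  P2=7
Turnaround (C−A): P0=1  P1=3  P2=7
Turnaround(P2) = completion − arrival = 7 − 0 = 7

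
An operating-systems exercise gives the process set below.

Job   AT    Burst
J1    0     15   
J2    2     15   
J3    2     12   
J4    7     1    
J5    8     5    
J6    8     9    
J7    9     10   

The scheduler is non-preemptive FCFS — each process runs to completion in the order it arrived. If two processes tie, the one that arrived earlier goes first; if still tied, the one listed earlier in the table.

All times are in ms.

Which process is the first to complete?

Gantt: | J1 0-15 | J2 15-30 | J3 30-42 | J4 42-43 | J5 43-48 | J6 48-57 | J7 57-67 |
Completion: J1=15  J2=30  J3=42  J4=43  J5=48  J6=57  J7=67
Finish order: J1 → J2 → J3 → J4 → J5 → J6 → J7

J1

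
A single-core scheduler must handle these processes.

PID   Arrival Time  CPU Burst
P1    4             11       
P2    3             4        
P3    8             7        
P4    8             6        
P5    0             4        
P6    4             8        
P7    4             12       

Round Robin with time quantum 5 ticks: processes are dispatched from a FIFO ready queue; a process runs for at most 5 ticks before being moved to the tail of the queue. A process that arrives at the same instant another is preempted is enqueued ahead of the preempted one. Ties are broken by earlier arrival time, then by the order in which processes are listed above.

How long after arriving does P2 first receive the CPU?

Timeline: | P5 0-4 | P2 4-8 | P1 8-13 | P6 13-18 | P7 18-23 | P3 23-28 | P4 28-33 | P1 33-38 | P6 38-41 | P7 41-46 | P3 46-48 | P4 48-49 | P1 49-50 | P7 50-52 |
Completion: P1=50  P2=8  P3=48  P4=49  P5=4  P6=41  P7=52
Turnaround (C−A): P1=46  P2=5  P3=40  P4=41  P5=4  P6=37  P7=48
Response(P2) = first start − arrival = 4 − 3 = 1

1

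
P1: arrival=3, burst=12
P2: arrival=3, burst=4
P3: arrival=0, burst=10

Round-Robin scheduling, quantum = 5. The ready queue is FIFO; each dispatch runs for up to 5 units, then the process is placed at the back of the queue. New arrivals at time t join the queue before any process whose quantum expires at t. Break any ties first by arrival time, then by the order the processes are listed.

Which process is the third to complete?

Gantt: | P3 0-5 | P1 5-10 | P2 10-14 | P3 14-19 | P1 19-26 |
Completion: P1=26  P2=14  P3=19
Finish order: P2 → P3 → P1

P1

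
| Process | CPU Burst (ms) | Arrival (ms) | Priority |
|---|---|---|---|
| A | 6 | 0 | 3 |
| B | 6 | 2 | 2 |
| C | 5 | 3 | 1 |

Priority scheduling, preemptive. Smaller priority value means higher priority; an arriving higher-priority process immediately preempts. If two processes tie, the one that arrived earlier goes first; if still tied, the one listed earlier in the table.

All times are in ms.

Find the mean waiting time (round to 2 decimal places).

Gantt: | A 0-2 | B 2-3 | C 3-8 | B 8-13 | A 13-17 |
Completion: A=17  B=13  C=8
Turnaround (C−A): A=17  B=11  C=5
Waiting times: A=11, B=5, C=0
Average waiting = (11+5+0) / 3 = 16/3 = 5.33

5.33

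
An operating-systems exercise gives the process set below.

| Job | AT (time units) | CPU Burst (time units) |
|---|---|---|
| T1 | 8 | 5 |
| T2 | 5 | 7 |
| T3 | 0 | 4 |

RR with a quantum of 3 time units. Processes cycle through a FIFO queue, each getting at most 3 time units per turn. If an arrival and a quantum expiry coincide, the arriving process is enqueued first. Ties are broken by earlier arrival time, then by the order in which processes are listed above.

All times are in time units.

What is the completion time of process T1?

Schedule: | T3 0-4 | idle 4-5 | T2 5-8 | T1 8-11 | T2 11-14 | T1 14-16 | T2 16-17 |
Completion: T1=16  T2=17  T3=4
Turnaround (C−A): T1=8  T2=12  T3=4

16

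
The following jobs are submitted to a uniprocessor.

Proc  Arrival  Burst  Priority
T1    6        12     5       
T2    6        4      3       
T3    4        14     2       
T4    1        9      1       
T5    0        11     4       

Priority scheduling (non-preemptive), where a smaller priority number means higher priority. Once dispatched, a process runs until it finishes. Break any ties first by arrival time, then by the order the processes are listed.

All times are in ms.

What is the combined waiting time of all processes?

Timeline: | T5 0-11 | T4 11-20 | T3 20-34 | T2 34-38 | T1 38-50 |
Completion: T1=50  T2=38  T3=34  T4=20  T5=11
Turnaround (C−A): T1=44  T2=32  T3=30  T4=19  T5=11
Waiting = turnaround − burst: T1=32, T2=28, T3=16, T4=10, T5=0
Total waiting = 32 + 28 + 16 + 10 + 0 = 86

86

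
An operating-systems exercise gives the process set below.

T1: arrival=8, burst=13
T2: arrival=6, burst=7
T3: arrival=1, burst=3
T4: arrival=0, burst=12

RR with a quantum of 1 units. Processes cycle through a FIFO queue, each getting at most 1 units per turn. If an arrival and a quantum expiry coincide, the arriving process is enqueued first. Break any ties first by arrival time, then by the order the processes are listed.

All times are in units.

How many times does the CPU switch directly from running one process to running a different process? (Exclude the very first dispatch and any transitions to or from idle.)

Gantt: | T4 0-1 | T3 1-2 | T4 2-3 | T3 3-4 | T4 4-5 | T3 5-6 | T4 6-7 | T2 7-8 | T4 8-9 | T1 9-10 | T2 10-11 | T4 11-12 | T1 12-13 | T2 13-14 | T4 14-15 | T1 15-16 | T2 16-17 | T4 17-18 | T1 18-19 | T2 19-20 | T4 20-21 | T1 21-22 | T2 22-23 | T4 23-24 | T1 24-25 | T2 25-26 | T4 26-27 | T1 27-28 | T4 28-29 | T1 29-35 |
Completion: T1=35  T2=26  T3=6  T4=29
Turnaround (C−A): T1=27  T2=20  T3=5  T4=29

29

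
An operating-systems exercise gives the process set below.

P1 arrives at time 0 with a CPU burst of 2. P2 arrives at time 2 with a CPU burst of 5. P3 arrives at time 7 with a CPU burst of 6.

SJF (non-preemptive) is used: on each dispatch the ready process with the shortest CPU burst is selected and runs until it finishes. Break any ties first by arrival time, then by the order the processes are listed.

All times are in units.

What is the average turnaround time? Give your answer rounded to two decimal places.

4.33

Timeline: | P1 0-2 | P2 2-7 | P3 7-13 |
Completion: P1=2  P2=7  P3=13
Turnaround (C−A): P1=2  P2=5  P3=6
Turnaround times: P1=2, P2=5, P3=6
Average turnaround = (2+5+6) / 3 = 13/3 = 4.33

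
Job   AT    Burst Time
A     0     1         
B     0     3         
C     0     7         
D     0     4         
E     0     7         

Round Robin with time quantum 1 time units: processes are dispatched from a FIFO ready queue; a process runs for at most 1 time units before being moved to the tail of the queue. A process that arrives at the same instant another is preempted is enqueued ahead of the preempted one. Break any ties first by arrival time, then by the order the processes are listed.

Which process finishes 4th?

Schedule: | A 0-1 | B 1-2 | C 2-3 | D 3-4 | E 4-5 | B 5-6 | C 6-7 | D 7-8 | E 8-9 | B 9-10 | C 10-11 | D 11-12 | E 12-13 | C 13-14 | D 14-15 | E 15-16 | C 16-17 | E 17-18 | C 18-19 | E 19-20 | C 20-21 | E 21-22 |
Completion: A=1  B=10  C=21  D=15  E=22
Turnaround (C−A): A=1  B=10  C=21  D=15  E=22
Finish order: A → B → D → C → E

C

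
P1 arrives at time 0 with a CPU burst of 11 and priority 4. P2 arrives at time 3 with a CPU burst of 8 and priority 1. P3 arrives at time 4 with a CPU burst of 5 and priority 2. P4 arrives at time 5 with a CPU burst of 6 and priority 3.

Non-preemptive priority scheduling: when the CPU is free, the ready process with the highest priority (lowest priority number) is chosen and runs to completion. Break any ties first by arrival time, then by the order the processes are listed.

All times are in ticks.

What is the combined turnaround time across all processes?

72

Timeline: | P1 0-11 | P2 11-19 | P3 19-24 | P4 24-30 |
Completion: P1=11  P2=19  P3=24  P4=30
Turnaround (C−A): P1=11  P2=16  P3=20  P4=25
Turnaround = completion − arrival: P1=11, P2=16, P3=20, P4=25
Total turnaround = 11 + 16 + 20 + 25 = 72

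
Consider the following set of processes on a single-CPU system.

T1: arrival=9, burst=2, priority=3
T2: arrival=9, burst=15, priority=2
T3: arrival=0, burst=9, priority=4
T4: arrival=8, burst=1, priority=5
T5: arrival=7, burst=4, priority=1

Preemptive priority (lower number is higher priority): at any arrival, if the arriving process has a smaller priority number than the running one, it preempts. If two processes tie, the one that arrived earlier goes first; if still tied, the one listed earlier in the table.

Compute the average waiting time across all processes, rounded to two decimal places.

Schedule: | T3 0-7 | T5 7-11 | T2 11-26 | T1 26-28 | T3 28-30 | T4 30-31 |
Completion: T1=28  T2=26  T3=30  T4=31  T5=11
Turnaround (C−A): T1=19  T2=17  T3=30  T4=23  T5=4
Waiting times: T1=17, T2=2, T3=21, T4=22, T5=0
Average waiting = (17+2+21+22+0) / 5 = 62/5 = 12.40

12.40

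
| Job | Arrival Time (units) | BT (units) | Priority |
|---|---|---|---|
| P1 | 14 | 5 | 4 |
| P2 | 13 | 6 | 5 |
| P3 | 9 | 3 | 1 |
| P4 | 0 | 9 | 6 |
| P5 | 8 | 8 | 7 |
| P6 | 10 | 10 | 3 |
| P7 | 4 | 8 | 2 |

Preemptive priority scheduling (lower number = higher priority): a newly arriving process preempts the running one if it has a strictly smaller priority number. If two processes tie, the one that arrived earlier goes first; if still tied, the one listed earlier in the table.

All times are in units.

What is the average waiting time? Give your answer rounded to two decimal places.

Timeline: | P4 0-4 | P7 4-9 | P3 9-12 | P7 12-15 | P6 15-25 | P1 25-30 | P2 30-36 | P4 36-41 | P5 41-49 |
Completion: P1=30  P2=36  P3=12  P4=41  P5=49  P6=25  P7=15
Turnaround (C−A): P1=16  P2=23  P3=3  P4=41  P5=41  P6=15  P7=11
Waiting times: P1=11, P2=17, P3=0, P4=32, P5=33, P6=5, P7=3
Average waiting = (11+17+0+32+33+5+3) / 7 = 101/7 = 14.43

14.43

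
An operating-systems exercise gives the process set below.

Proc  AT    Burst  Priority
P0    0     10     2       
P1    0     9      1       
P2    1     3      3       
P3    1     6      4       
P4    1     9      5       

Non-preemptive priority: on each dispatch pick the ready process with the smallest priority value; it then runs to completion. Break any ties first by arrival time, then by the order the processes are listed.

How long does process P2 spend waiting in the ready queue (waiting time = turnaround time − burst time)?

18

Timeline: | P1 0-9 | P0 9-19 | P2 19-22 | P3 22-28 | P4 28-37 |
Completion: P0=19  P1=9  P2=22  P3=28  P4=37
Waiting(P2) = turnaround − burst = 21 − 3 = 18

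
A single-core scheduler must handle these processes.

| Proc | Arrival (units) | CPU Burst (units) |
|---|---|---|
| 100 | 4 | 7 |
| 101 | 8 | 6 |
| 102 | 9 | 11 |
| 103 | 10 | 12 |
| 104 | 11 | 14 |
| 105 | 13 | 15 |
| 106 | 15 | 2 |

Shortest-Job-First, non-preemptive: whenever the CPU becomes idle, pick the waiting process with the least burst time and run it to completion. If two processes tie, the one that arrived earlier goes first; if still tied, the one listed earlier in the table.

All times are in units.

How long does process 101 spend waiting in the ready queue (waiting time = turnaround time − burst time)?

Gantt: | idle 0-4 | 100 4-11 | 101 11-17 | 106 17-19 | 102 19-30 | 103 30-42 | 104 42-56 | 105 56-71 |
Completion: 100=11  101=17  102=30  103=42  104=56  105=71  106=19
Turnaround (C−A): 100=7  101=9  102=21  103=32  104=45  105=58  106=4
Waiting(101) = turnaround − burst = 9 − 6 = 3

3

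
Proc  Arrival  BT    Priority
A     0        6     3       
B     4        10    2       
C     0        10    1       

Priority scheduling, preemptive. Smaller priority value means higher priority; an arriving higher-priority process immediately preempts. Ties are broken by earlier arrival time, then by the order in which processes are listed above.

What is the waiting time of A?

20

Schedule: | C 0-10 | B 10-20 | A 20-26 |
Completion: A=26  B=20  C=10
Waiting(A) = turnaround − burst = 26 − 6 = 20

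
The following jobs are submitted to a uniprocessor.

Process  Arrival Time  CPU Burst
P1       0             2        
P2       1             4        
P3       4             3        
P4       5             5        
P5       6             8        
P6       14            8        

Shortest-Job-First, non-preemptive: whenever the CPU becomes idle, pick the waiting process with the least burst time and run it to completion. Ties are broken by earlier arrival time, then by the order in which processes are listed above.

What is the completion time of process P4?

14

Schedule: | P1 0-2 | P2 2-6 | P3 6-9 | P4 9-14 | P5 14-22 | P6 22-30 |
Completion: P1=2  P2=6  P3=9  P4=14  P5=22  P6=30
Turnaround (C−A): P1=2  P2=5  P3=5  P4=9  P5=16  P6=16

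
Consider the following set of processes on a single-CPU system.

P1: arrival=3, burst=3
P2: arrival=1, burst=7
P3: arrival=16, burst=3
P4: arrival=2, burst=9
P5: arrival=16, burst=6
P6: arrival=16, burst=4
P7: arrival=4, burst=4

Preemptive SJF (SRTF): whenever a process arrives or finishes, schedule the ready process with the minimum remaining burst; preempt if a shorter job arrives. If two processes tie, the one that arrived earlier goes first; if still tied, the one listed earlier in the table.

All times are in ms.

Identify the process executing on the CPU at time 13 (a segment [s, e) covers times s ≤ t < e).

Gantt: | idle 0-1 | P2 1-3 | P1 3-6 | P7 6-10 | P2 10-15 | P4 15-16 | P3 16-19 | P6 19-23 | P5 23-29 | P4 29-37 |
Completion: P1=6  P2=15  P3=19  P4=37  P5=29  P6=23  P7=10
Turnaround (C−A): P1=3  P2=14  P3=3  P4=35  P5=13  P6=7  P7=6

P2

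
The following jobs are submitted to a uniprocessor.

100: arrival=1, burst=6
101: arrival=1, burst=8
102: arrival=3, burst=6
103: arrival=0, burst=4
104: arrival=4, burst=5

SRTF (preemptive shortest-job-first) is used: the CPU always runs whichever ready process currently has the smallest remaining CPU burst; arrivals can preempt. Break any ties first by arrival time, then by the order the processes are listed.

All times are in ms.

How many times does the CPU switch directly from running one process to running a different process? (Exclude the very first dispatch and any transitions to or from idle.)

4

Gantt: | 103 0-4 | 104 4-9 | 100 9-15 | 102 15-21 | 101 21-29 |
Completion: 100=15  101=29  102=21  103=4  104=9
Turnaround (C−A): 100=14  101=28  102=18  103=4  104=5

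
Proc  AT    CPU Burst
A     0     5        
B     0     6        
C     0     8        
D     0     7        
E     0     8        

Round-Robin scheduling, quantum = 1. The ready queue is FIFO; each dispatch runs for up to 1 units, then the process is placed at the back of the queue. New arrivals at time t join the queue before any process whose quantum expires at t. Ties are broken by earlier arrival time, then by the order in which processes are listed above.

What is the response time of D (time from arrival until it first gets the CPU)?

Gantt: | A 0-1 | B 1-2 | C 2-3 | D 3-4 | E 4-5 | A 5-6 | B 6-7 | C 7-8 | D 8-9 | E 9-10 | A 10-11 | B 11-12 | C 12-13 | D 13-14 | E 14-15 | A 15-16 | B 16-17 | C 17-18 | D 18-19 | E 19-20 | A 20-21 | B 21-22 | C 22-23 | D 23-24 | E 24-25 | B 25-26 | C 26-27 | D 27-28 | E 28-29 | C 29-30 | D 30-31 | E 31-32 | C 32-33 | E 33-34 |
Completion: A=21  B=26  C=33  D=31  E=34
Turnaround (C−A): A=21  B=26  C=33  D=31  E=34
Response(D) = first start − arrival = 3 − 0 = 3

3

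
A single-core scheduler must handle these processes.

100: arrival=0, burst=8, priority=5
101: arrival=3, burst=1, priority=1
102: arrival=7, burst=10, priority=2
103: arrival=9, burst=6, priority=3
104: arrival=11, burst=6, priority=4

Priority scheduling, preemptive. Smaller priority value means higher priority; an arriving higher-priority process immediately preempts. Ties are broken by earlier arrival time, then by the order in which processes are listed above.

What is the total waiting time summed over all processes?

43

Schedule: | 100 0-3 | 101 3-4 | 100 4-7 | 102 7-17 | 103 17-23 | 104 23-29 | 100 29-31 |
Completion: 100=31  101=4  102=17  103=23  104=29
Turnaround (C−A): 100=31  101=1  102=10  103=14  104=18
Waiting = turnaround − burst: 100=23, 101=0, 102=0, 103=8, 104=12
Total waiting = 23 + 0 + 0 + 8 + 12 = 43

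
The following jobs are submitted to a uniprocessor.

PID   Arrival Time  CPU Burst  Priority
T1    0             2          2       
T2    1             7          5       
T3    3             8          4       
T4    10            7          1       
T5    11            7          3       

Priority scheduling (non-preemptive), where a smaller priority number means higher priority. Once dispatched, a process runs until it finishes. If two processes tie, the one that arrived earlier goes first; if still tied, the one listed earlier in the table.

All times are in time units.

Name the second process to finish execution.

T2

Timeline: | T1 0-2 | T2 2-9 | T3 9-17 | T4 17-24 | T5 24-31 |
Completion: T1=2  T2=9  T3=17  T4=24  T5=31
Finish order: T1 → T2 → T3 → T4 → T5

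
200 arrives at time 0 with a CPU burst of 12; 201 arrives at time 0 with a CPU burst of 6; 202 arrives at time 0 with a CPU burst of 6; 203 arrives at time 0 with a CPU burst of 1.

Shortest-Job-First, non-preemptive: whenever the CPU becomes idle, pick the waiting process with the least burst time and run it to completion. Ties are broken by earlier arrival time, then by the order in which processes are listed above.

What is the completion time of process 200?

Timeline: | 203 0-1 | 201 1-7 | 202 7-13 | 200 13-25 |
Completion: 200=25  201=7  202=13  203=1
Turnaround (C−A): 200=25  201=7  202=13  203=1

25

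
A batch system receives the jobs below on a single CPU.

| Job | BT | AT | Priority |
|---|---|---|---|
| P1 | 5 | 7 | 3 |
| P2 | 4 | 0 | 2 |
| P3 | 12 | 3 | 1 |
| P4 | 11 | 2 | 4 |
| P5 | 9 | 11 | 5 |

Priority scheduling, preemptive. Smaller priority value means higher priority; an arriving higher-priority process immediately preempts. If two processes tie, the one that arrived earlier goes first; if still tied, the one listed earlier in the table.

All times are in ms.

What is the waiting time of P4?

19

Schedule: | P2 0-3 | P3 3-15 | P2 15-16 | P1 16-21 | P4 21-32 | P5 32-41 |
Completion: P1=21  P2=16  P3=15  P4=32  P5=41
Turnaround (C−A): P1=14  P2=16  P3=12  P4=30  P5=30
Waiting(P4) = turnaround − burst = 30 − 11 = 19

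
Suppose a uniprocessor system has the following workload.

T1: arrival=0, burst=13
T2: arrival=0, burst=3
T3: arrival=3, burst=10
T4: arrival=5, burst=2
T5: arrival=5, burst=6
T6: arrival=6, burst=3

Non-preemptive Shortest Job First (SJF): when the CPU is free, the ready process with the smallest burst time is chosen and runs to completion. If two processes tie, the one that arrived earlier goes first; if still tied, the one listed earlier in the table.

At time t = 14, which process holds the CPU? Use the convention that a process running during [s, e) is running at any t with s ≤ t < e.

T4

Gantt: | T2 0-3 | T3 3-13 | T4 13-15 | T6 15-18 | T5 18-24 | T1 24-37 |
Completion: T1=37  T2=3  T3=13  T4=15  T5=24  T6=18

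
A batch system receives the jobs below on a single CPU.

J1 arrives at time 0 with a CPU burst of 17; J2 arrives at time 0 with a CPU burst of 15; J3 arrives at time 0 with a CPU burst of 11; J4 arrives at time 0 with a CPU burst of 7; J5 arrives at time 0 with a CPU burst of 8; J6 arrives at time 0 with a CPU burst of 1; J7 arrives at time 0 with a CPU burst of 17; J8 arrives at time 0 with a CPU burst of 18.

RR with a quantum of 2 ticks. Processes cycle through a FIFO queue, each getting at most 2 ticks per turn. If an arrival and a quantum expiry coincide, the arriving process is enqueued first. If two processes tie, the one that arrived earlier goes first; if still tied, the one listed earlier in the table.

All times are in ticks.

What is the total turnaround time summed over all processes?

Gantt: | J1 0-2 | J2 2-4 | J3 4-6 | J4 6-8 | J5 8-10 | J6 10-11 | J7 11-13 | J8 13-15 | J1 15-17 | J2 17-19 | J3 19-21 | J4 21-23 | J5 23-25 | J7 25-27 | J8 27-29 | J1 29-31 | J2 31-33 | J3 33-35 | J4 35-37 | J5 37-39 | J7 39-41 | J8 41-43 | J1 43-45 | J2 45-47 | J3 47-49 | J4 49-50 | J5 50-52 | J7 52-54 | J8 54-56 | J1 56-58 | J2 58-60 | J3 60-62 | J7 62-64 | J8 64-66 | J1 66-68 | J2 68-70 | J3 70-71 | J7 71-73 | J8 73-75 | J1 75-77 | J2 77-79 | J7 79-81 | J8 81-83 | J1 83-85 | J2 85-86 | J7 86-88 | J8 88-90 | J1 90-91 | J7 91-92 | J8 92-94 |
Completion: J1=91  J2=86  J3=71  J4=50  J5=52  J6=11  J7=92  J8=94
Turnaround = completion − arrival: J1=91, J2=86, J3=71, J4=50, J5=52, J6=11, J7=92, J8=94
Total turnaround = 91 + 86 + 71 + 50 + 52 + 11 + 92 + 94 = 547

547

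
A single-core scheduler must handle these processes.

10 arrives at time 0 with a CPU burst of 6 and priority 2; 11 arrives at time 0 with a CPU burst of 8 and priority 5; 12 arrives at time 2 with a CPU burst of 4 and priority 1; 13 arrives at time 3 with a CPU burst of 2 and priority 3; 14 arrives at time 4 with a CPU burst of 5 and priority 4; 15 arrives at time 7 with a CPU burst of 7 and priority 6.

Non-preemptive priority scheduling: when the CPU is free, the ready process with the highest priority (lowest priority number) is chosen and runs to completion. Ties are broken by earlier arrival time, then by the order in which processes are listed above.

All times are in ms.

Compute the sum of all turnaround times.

Timeline: | 10 0-6 | 12 6-10 | 13 10-12 | 14 12-17 | 11 17-25 | 15 25-32 |
Completion: 10=6  11=25  12=10  13=12  14=17  15=32
Turnaround = completion − arrival: 10=6, 11=25, 12=8, 13=9, 14=13, 15=25
Total turnaround = 6 + 25 + 8 + 9 + 13 + 25 = 86

86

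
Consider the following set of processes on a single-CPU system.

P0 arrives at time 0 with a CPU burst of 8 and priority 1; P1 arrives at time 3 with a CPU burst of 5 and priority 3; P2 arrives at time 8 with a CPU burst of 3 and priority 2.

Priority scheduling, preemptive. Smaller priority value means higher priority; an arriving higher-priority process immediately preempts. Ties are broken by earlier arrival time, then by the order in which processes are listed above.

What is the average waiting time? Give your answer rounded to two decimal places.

Gantt: | P0 0-8 | P2 8-11 | P1 11-16 |
Completion: P0=8  P1=16  P2=11
Waiting times: P0=0, P1=8, P2=0
Average waiting = (0+8+0) / 3 = 8/3 = 2.67

2.67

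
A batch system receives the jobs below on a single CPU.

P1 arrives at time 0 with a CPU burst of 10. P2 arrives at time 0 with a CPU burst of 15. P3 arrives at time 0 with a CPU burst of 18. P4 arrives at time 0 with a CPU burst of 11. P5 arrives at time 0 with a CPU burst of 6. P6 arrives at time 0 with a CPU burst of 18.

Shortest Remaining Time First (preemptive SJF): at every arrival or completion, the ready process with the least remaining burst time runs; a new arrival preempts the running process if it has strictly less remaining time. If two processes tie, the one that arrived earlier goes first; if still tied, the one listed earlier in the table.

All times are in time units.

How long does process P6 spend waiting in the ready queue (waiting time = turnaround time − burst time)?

Timeline: | P5 0-6 | P1 6-16 | P4 16-27 | P2 27-42 | P3 42-60 | P6 60-78 |
Completion: P1=16  P2=42  P3=60  P4=27  P5=6  P6=78
Turnaround (C−A): P1=16  P2=42  P3=60  P4=27  P5=6  P6=78
Waiting(P6) = turnaround − burst = 78 − 18 = 60

60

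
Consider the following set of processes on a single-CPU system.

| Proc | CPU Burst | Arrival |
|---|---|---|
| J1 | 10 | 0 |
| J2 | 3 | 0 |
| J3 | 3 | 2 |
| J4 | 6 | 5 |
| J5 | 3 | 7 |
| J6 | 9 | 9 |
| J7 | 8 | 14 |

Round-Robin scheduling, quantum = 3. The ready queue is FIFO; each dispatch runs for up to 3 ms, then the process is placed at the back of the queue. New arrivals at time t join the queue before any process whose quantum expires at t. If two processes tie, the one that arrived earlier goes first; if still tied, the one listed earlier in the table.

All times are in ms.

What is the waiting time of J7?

Timeline: | J1 0-3 | J2 3-6 | J3 6-9 | J1 9-12 | J4 12-15 | J5 15-18 | J6 18-21 | J1 21-24 | J7 24-27 | J4 27-30 | J6 30-33 | J1 33-34 | J7 34-37 | J6 37-40 | J7 40-42 |
Completion: J1=34  J2=6  J3=9  J4=30  J5=18  J6=40  J7=42
Turnaround (C−A): J1=34  J2=6  J3=7  J4=25  J5=11  J6=31  J7=28
Waiting(J7) = turnaround − burst = 28 − 8 = 20

20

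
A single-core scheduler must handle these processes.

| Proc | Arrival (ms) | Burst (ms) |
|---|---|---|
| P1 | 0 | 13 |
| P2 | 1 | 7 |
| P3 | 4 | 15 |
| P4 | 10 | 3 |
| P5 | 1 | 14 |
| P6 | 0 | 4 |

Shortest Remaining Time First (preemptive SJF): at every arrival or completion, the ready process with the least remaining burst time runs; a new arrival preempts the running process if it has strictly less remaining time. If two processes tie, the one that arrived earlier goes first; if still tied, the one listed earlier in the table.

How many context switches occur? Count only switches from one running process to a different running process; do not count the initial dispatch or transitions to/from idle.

5

Schedule: | P6 0-4 | P2 4-11 | P4 11-14 | P1 14-27 | P5 27-41 | P3 41-56 |
Completion: P1=27  P2=11  P3=56  P4=14  P5=41  P6=4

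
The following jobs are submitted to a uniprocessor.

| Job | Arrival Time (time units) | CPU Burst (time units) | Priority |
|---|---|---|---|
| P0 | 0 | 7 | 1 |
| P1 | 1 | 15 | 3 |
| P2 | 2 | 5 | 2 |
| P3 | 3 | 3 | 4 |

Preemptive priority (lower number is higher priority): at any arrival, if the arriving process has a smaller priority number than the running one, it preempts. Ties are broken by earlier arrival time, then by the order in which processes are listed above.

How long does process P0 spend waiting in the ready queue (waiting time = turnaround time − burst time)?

0

Schedule: | P0 0-7 | P2 7-12 | P1 12-27 | P3 27-30 |
Completion: P0=7  P1=27  P2=12  P3=30
Waiting(P0) = turnaround − burst = 7 − 7 = 0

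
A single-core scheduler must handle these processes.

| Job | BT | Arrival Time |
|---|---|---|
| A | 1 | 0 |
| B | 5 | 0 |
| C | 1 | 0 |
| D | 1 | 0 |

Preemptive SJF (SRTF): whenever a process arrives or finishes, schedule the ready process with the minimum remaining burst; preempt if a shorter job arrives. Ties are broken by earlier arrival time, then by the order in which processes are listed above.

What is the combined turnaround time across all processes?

Gantt: | A 0-1 | C 1-2 | D 2-3 | B 3-8 |
Completion: A=1  B=8  C=2  D=3
Turnaround = completion − arrival: A=1, B=8, C=2, D=3
Total turnaround = 1 + 8 + 2 + 3 = 14

14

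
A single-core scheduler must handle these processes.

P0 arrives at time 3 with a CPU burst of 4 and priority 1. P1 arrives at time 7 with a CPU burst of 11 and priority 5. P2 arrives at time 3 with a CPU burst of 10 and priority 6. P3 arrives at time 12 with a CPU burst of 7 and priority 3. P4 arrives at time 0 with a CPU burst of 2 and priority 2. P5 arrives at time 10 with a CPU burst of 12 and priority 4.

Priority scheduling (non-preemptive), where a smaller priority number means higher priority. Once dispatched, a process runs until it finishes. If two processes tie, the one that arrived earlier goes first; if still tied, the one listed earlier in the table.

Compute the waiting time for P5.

15

Schedule: | P4 0-2 | idle 2-3 | P0 3-7 | P1 7-18 | P3 18-25 | P5 25-37 | P2 37-47 |
Completion: P0=7  P1=18  P2=47  P3=25  P4=2  P5=37
Turnaround (C−A): P0=4  P1=11  P2=44  P3=13  P4=2  P5=27
Waiting(P5) = turnaround − burst = 27 − 12 = 15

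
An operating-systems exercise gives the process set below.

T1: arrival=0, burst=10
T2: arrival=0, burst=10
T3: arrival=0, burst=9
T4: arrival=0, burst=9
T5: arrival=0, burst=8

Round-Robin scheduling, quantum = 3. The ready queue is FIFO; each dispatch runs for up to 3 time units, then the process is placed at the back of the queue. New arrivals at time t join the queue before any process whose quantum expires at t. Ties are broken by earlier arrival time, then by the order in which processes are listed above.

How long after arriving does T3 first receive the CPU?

Timeline: | T1 0-3 | T2 3-6 | T3 6-9 | T4 9-12 | T5 12-15 | T1 15-18 | T2 18-21 | T3 21-24 | T4 24-27 | T5 27-30 | T1 30-33 | T2 33-36 | T3 36-39 | T4 39-42 | T5 42-44 | T1 44-45 | T2 45-46 |
Completion: T1=45  T2=46  T3=39  T4=42  T5=44
Turnaround (C−A): T1=45  T2=46  T3=39  T4=42  T5=44
Response(T3) = first start − arrival = 6 − 0 = 6

6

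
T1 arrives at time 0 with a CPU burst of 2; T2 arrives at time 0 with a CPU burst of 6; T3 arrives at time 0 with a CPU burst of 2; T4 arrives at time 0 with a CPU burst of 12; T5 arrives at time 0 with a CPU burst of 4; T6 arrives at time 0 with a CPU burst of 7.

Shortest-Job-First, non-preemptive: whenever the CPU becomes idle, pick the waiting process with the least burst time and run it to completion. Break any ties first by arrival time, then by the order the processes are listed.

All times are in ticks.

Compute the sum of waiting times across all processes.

Timeline: | T1 0-2 | T3 2-4 | T5 4-8 | T2 8-14 | T6 14-21 | T4 21-33 |
Completion: T1=2  T2=14  T3=4  T4=33  T5=8  T6=21
Waiting = turnaround − burst: T1=0, T2=8, T3=2, T4=21, T5=4, T6=14
Total waiting = 0 + 8 + 2 + 21 + 4 + 14 = 49

49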